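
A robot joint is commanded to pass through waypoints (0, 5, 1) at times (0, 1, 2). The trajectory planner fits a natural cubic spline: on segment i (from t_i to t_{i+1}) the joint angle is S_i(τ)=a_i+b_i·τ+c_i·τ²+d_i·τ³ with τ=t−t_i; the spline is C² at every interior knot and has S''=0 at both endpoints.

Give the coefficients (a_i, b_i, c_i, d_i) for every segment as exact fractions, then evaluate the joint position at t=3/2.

Δ: Δ0=5, Δ1=-4
row 1: diag=4, rhs=-54; c'=1/4, d'=-27/2
back: M1=-27/2
M: M0=0, M1=-27/2, M2=0
seg 0: a=0, c=M0/2=0, d=(M1−M0)/(6·1)=-9/4, b=Δ0−h0·(2M0+M1)/6=29/4
seg 1: a=5, c=M1/2=-27/4, d=(M2−M1)/(6·1)=9/4, b=Δ1−h1·(2M1+M2)/6=1/2
t_q=3/2 → seg 1, τ=1/2; S=5+1/2·τ+-27/4·τ²+9/4·τ³=123/32

  seg 0: a=0 b=29/4 c=0 d=-9/4
  seg 1: a=5 b=1/2 c=-27/4 d=9/4
S(3/2) = 123/32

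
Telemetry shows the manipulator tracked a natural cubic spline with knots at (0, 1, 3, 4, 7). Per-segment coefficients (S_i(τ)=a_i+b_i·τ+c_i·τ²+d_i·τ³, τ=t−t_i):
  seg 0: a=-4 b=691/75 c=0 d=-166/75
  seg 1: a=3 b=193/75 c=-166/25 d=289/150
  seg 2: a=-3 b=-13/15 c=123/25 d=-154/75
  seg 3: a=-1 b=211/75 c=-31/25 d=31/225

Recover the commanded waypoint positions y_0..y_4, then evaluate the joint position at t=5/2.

y_0 = S_0(0) = a_0 = -4
y_1 = S_1(0) = a_1 = 3
y_2 = S_2(0) = a_2 = -3
y_3 = S_3(0) = a_3 = -1
y_4 = S_3(3) = 0
t_q=5/2 is in segment 1 (τ=3/2); S_1(τ)=-631/400

y_0=-4 y_1=3 y_2=-3 y_3=-1 y_4=0
S(5/2) = -631/400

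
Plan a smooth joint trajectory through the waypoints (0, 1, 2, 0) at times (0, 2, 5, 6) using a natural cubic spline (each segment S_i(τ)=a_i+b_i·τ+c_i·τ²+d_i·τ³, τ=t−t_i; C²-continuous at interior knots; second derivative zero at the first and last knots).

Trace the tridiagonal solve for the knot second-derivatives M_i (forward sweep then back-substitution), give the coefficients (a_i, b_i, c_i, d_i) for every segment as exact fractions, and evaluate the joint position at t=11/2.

Δ: Δ0=1/2, Δ1=1/3, Δ2=-2
row 1: diag=10, rhs=-1; c'=3/10, d'=-1/10
row 2: denom=8−3·3/10=71/10; d'=(-14−3·-1/10)/(71/10)=-137/71
back: M2=-137/71
back: M1=-1/10−3/10·-137/71=34/71
M: M0=0, M1=34/71, M2=-137/71, M3=0
seg 0: a=0, c=M0/2=0, d=(M1−M0)/(6·2)=17/426, b=Δ0−h0·(2M0+M1)/6=145/426
seg 1: a=1, c=M1/2=17/71, d=(M2−M1)/(6·3)=-19/142, b=Δ1−h1·(2M1+M2)/6=349/426
seg 2: a=2, c=M2/2=-137/142, d=(M3−M2)/(6·1)=137/426, b=Δ2−h2·(2M2+M3)/6=-289/213
t_q=11/2 → seg 2, τ=1/2; S=2+-289/213·τ+-137/142·τ²+137/426·τ³=1273/1136

  seg 0: a=0 b=145/426 c=0 d=17/426
  seg 1: a=1 b=349/426 c=17/71 d=-19/142
  seg 2: a=2 b=-289/213 c=-137/142 d=137/426
S(11/2) = 1273/1136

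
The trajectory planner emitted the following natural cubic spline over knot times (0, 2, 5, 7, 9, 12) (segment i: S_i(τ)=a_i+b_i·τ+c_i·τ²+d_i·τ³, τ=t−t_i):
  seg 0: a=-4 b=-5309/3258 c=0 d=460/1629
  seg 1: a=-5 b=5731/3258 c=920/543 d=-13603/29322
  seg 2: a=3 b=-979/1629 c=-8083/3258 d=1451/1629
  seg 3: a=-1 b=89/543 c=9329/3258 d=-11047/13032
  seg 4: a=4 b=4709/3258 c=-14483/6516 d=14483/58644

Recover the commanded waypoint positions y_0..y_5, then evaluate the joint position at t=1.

y_0=-4 y_1=-5 y_2=3 y_3=-1 y_4=4 y_5=-5
S(1) = -5807/1086

y_0 = S_0(0) = a_0 = -4
y_1 = S_1(0) = a_1 = -5
y_2 = S_2(0) = a_2 = 3
y_3 = S_3(0) = a_3 = -1
y_4 = S_4(0) = a_4 = 4
y_5 = S_4(3) = -5
t_q=1 is in segment 0 (τ=1); S_0(τ)=-5807/1086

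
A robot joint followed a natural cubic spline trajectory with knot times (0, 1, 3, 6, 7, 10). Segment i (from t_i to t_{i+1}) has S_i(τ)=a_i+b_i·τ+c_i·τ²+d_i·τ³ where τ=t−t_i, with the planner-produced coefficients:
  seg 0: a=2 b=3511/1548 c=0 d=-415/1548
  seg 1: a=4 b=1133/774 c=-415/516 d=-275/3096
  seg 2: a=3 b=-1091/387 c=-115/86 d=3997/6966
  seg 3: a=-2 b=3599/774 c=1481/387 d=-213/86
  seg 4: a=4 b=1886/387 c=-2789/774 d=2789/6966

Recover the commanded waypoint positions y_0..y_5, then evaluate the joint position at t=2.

y_0=2 y_1=4 y_2=3 y_3=-2 y_4=4 y_5=-3
S(2) = 4717/1032

y_0 = S_0(0) = a_0 = 2
y_1 = S_1(0) = a_1 = 4
y_2 = S_2(0) = a_2 = 3
y_3 = S_3(0) = a_3 = -2
y_4 = S_4(0) = a_4 = 4
y_5 = S_4(3) = -3
t_q=2 is in segment 1 (τ=1); S_1(τ)=4717/1032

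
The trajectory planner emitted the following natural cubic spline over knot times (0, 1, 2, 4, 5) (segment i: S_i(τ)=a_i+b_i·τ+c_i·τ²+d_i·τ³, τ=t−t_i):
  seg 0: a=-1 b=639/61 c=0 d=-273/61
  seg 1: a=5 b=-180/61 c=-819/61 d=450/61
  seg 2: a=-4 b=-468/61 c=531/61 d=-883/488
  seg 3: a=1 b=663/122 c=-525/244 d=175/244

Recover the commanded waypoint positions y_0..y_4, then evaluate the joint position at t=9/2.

y_0=-1 y_1=5 y_2=-4 y_3=1 y_4=5
S(9/2) = 6381/1952

y_0 = S_0(0) = a_0 = -1
y_1 = S_1(0) = a_1 = 5
y_2 = S_2(0) = a_2 = -4
y_3 = S_3(0) = a_3 = 1
y_4 = S_3(1) = 5
t_q=9/2 is in segment 3 (τ=1/2); S_3(τ)=6381/1952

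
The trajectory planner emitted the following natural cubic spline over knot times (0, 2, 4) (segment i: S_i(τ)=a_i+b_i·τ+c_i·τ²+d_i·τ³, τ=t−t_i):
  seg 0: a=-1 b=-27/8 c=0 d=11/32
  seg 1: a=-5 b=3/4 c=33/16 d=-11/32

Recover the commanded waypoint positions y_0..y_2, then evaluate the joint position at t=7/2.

y_0=-1 y_1=-5 y_2=2
S(7/2) = -101/256

y_0 = S_0(0) = a_0 = -1
y_1 = S_1(0) = a_1 = -5
y_2 = S_1(2) = 2
t_q=7/2 is in segment 1 (τ=3/2); S_1(τ)=-101/256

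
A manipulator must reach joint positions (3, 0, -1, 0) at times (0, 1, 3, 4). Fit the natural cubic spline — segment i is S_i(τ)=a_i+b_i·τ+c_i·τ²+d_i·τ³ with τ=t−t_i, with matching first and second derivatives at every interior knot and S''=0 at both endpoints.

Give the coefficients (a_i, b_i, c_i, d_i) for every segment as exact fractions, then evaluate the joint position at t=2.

Δ: Δ0=-3, Δ1=-1/2, Δ2=1
row 1: diag=6, rhs=15; c'=1/3, d'=5/2
row 2: denom=6−2·1/3=16/3; d'=(9−2·5/2)/(16/3)=3/4
back: M2=3/4
back: M1=5/2−1/3·3/4=9/4
M: M0=0, M1=9/4, M2=3/4, M3=0
seg 0: a=3, c=M0/2=0, d=(M1−M0)/(6·1)=3/8, b=Δ0−h0·(2M0+M1)/6=-27/8
seg 1: a=0, c=M1/2=9/8, d=(M2−M1)/(6·2)=-1/8, b=Δ1−h1·(2M1+M2)/6=-9/4
seg 2: a=-1, c=M2/2=3/8, d=(M3−M2)/(6·1)=-1/8, b=Δ2−h2·(2M2+M3)/6=3/4
t_q=2 → seg 1, τ=1; S=0+-9/4·τ+9/8·τ²+-1/8·τ³=-5/4

  seg 0: a=3 b=-27/8 c=0 d=3/8
  seg 1: a=0 b=-9/4 c=9/8 d=-1/8
  seg 2: a=-1 b=3/4 c=3/8 d=-1/8
S(2) = -5/4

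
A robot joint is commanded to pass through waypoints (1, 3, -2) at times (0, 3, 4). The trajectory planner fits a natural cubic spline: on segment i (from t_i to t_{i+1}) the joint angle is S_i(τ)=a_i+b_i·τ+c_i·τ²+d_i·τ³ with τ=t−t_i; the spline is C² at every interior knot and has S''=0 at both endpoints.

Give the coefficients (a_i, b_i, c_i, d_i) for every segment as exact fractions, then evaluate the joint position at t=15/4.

Δ: Δ0=2/3, Δ1=-5
row 1: diag=8, rhs=-34; c'=1/8, d'=-17/4
back: M1=-17/4
M: M0=0, M1=-17/4, M2=0
seg 0: a=1, c=M0/2=0, d=(M1−M0)/(6·3)=-17/72, b=Δ0−h0·(2M0+M1)/6=67/24
seg 1: a=3, c=M1/2=-17/8, d=(M2−M1)/(6·1)=17/24, b=Δ1−h1·(2M1+M2)/6=-43/12
t_q=15/4 → seg 1, τ=3/4; S=3+-43/12·τ+-17/8·τ²+17/24·τ³=-299/512

  seg 0: a=1 b=67/24 c=0 d=-17/72
  seg 1: a=3 b=-43/12 c=-17/8 d=17/24
S(15/4) = -299/512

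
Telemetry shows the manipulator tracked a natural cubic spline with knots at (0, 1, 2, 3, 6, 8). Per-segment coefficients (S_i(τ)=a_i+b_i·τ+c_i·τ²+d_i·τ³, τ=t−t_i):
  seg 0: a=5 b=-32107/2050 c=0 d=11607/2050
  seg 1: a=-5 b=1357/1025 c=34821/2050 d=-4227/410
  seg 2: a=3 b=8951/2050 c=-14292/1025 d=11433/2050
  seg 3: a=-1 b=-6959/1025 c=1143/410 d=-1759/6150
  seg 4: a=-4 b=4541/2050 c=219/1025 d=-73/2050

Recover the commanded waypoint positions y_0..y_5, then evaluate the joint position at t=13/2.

y_0 = S_0(0) = a_0 = 5
y_1 = S_1(0) = a_1 = -5
y_2 = S_2(0) = a_2 = 3
y_3 = S_3(0) = a_3 = -1
y_4 = S_4(0) = a_4 = -4
y_5 = S_4(2) = 1
t_q=13/2 is in segment 4 (τ=1/2); S_4(τ)=-46633/16400

y_0=5 y_1=-5 y_2=3 y_3=-1 y_4=-4 y_5=1
S(13/2) = -46633/16400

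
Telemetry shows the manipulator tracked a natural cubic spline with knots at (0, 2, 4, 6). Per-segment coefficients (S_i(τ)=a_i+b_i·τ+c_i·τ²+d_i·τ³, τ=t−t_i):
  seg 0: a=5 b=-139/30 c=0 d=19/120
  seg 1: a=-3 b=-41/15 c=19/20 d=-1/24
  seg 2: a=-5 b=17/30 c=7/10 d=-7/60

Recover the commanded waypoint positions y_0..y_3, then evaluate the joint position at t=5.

y_0 = S_0(0) = a_0 = 5
y_1 = S_1(0) = a_1 = -3
y_2 = S_2(0) = a_2 = -5
y_3 = S_2(2) = -2
t_q=5 is in segment 2 (τ=1); S_2(τ)=-77/20

y_0=5 y_1=-3 y_2=-5 y_3=-2
S(5) = -77/20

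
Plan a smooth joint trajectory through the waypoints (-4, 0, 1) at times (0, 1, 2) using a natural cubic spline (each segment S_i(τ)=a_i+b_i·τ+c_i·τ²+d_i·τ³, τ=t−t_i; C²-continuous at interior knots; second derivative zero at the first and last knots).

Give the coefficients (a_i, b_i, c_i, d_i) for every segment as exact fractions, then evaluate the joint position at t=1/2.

Δ: Δ0=4, Δ1=1
row 1: diag=4, rhs=-18; c'=1/4, d'=-9/2
back: M1=-9/2
M: M0=0, M1=-9/2, M2=0
seg 0: a=-4, c=M0/2=0, d=(M1−M0)/(6·1)=-3/4, b=Δ0−h0·(2M0+M1)/6=19/4
seg 1: a=0, c=M1/2=-9/4, d=(M2−M1)/(6·1)=3/4, b=Δ1−h1·(2M1+M2)/6=5/2
t_q=1/2 → seg 0, τ=1/2; S=-4+19/4·τ+0·τ²+-3/4·τ³=-55/32

  seg 0: a=-4 b=19/4 c=0 d=-3/4
  seg 1: a=0 b=5/2 c=-9/4 d=3/4
S(1/2) = -55/32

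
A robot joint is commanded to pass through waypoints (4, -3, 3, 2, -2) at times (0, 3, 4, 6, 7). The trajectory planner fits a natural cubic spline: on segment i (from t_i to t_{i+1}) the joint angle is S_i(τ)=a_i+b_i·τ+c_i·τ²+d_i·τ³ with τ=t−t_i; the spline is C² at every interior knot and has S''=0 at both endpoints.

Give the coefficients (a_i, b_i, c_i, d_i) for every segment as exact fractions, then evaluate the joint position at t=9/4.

  seg 0: a=4 b=-2219/375 c=0 d=448/1125
  seg 1: a=-3 b=1813/375 c=448/125 d=-907/375
  seg 2: a=3 b=356/75 c=-459/125 d=1573/3000
  seg 3: a=2 b=-2737/750 c=-263/500 d=263/1500
S(9/4) = -2389/500

Δ: Δ0=-7/3, Δ1=6, Δ2=-1/2, Δ3=-4
row 1: diag=8, rhs=50; c'=1/8, d'=25/4
row 2: denom=6−1·1/8=47/8; d'=(-39−1·25/4)/(47/8)=-362/47
row 3: denom=6−2·16/47=250/47; d'=(-21−2·-362/47)/(250/47)=-263/250
back: M3=-263/250
back: M2=-362/47−16/47·-263/250=-918/125
back: M1=25/4−1/8·-918/125=896/125
M: M0=0, M1=896/125, M2=-918/125, M3=-263/250, M4=0
seg 0: a=4, c=M0/2=0, d=(M1−M0)/(6·3)=448/1125, b=Δ0−h0·(2M0+M1)/6=-2219/375
seg 1: a=-3, c=M1/2=448/125, d=(M2−M1)/(6·1)=-907/375, b=Δ1−h1·(2M1+M2)/6=1813/375
seg 2: a=3, c=M2/2=-459/125, d=(M3−M2)/(6·2)=1573/3000, b=Δ2−h2·(2M2+M3)/6=356/75
seg 3: a=2, c=M3/2=-263/500, d=(M4−M3)/(6·1)=263/1500, b=Δ3−h3·(2M3+M4)/6=-2737/750
t_q=9/4 → seg 0, τ=9/4; S=4+-2219/375·τ+0·τ²+448/1125·τ³=-2389/500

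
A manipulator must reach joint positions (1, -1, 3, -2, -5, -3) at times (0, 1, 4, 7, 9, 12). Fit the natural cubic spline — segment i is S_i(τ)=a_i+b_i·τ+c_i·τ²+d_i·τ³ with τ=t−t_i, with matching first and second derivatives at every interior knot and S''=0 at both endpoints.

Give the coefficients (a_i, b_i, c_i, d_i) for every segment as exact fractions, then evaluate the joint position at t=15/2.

Δ: Δ0=-2, Δ1=4/3, Δ2=-5/3, Δ3=-3/2, Δ4=2/3
row 1: diag=8, rhs=20; c'=3/8, d'=5/2
row 2: denom=12−3·3/8=87/8; d'=(-18−3·5/2)/(87/8)=-68/29
row 3: denom=10−3·8/29=266/29; d'=(1−3·-68/29)/(266/29)=233/266
row 4: denom=10−2·29/133=1272/133; d'=(13−2·233/266)/(1272/133)=187/159
back: M4=187/159
back: M3=233/266−29/133·187/159=197/318
back: M2=-68/29−8/29·197/318=-400/159
back: M1=5/2−3/8·-400/159=365/106
M: M0=0, M1=365/106, M2=-400/159, M3=197/318, M4=187/159, M5=0
seg 0: a=1, c=M0/2=0, d=(M1−M0)/(6·1)=365/636, b=Δ0−h0·(2M0+M1)/6=-1637/636
seg 1: a=-1, c=M1/2=365/212, d=(M2−M1)/(6·3)=-1895/5724, b=Δ1−h1·(2M1+M2)/6=-271/318
seg 2: a=3, c=M2/2=-200/159, d=(M3−M2)/(6·3)=997/5724, b=Δ2−h2·(2M2+M3)/6=343/636
seg 3: a=-2, c=M3/2=197/636, d=(M4−M3)/(6·2)=59/1272, b=Δ3−h3·(2M3+M4)/6=-733/318
seg 4: a=-5, c=M4/2=187/318, d=(M5−M4)/(6·3)=-187/2862, b=Δ4−h4·(2M4+M5)/6=-27/53
t_q=15/2 → seg 3, τ=1/2; S=-2+-733/318·τ+197/636·τ²+59/1272·τ³=-10411/3392

  seg 0: a=1 b=-1637/636 c=0 d=365/636
  seg 1: a=-1 b=-271/318 c=365/212 d=-1895/5724
  seg 2: a=3 b=343/636 c=-200/159 d=997/5724
  seg 3: a=-2 b=-733/318 c=197/636 d=59/1272
  seg 4: a=-5 b=-27/53 c=187/318 d=-187/2862
S(15/2) = -10411/3392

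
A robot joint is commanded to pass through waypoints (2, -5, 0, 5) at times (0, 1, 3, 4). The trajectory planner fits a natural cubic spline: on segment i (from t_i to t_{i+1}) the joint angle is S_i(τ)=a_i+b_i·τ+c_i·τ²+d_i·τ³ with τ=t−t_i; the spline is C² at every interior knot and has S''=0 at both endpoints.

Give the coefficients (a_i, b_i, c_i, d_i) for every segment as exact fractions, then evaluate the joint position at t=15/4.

Δ: Δ0=-7, Δ1=5/2, Δ2=5
row 1: diag=6, rhs=57; c'=1/3, d'=19/2
row 2: denom=6−2·1/3=16/3; d'=(15−2·19/2)/(16/3)=-3/4
back: M2=-3/4
back: M1=19/2−1/3·-3/4=39/4
M: M0=0, M1=39/4, M2=-3/4, M3=0
seg 0: a=2, c=M0/2=0, d=(M1−M0)/(6·1)=13/8, b=Δ0−h0·(2M0+M1)/6=-69/8
seg 1: a=-5, c=M1/2=39/8, d=(M2−M1)/(6·2)=-7/8, b=Δ1−h1·(2M1+M2)/6=-15/4
seg 2: a=0, c=M2/2=-3/8, d=(M3−M2)/(6·1)=1/8, b=Δ2−h2·(2M2+M3)/6=21/4
t_q=15/4 → seg 2, τ=3/4; S=0+21/4·τ+-3/8·τ²+1/8·τ³=1935/512

  seg 0: a=2 b=-69/8 c=0 d=13/8
  seg 1: a=-5 b=-15/4 c=39/8 d=-7/8
  seg 2: a=0 b=21/4 c=-3/8 d=1/8
S(15/4) = 1935/512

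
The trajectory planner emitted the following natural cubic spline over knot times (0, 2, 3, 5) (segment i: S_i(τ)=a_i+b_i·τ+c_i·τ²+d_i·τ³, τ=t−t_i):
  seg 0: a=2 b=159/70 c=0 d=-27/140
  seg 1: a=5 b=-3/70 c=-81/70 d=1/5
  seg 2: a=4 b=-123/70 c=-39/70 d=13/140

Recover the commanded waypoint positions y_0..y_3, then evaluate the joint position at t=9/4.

y_0=2 y_1=5 y_2=4 y_3=-1
S(9/4) = 11021/2240

y_0 = S_0(0) = a_0 = 2
y_1 = S_1(0) = a_1 = 5
y_2 = S_2(0) = a_2 = 4
y_3 = S_2(2) = -1
t_q=9/4 is in segment 1 (τ=1/4); S_1(τ)=11021/2240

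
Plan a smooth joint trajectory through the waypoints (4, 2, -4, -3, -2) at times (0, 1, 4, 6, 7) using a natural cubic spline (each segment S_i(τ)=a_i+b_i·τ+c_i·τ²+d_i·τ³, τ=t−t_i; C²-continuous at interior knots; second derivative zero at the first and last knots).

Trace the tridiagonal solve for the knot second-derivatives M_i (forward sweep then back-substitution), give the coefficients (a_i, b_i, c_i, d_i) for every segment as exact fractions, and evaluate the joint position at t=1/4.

Δ: Δ0=-2, Δ1=-2, Δ2=1/2, Δ3=1
row 1: diag=8, rhs=0; c'=3/8, d'=0
row 2: denom=10−3·3/8=71/8; d'=(15−3·0)/(71/8)=120/71
row 3: denom=6−2·16/71=394/71; d'=(3−2·120/71)/(394/71)=-27/394
back: M3=-27/394
back: M2=120/71−16/71·-27/394=336/197
back: M1=0−3/8·336/197=-126/197
M: M0=0, M1=-126/197, M2=336/197, M3=-27/394, M4=0
seg 0: a=4, c=M0/2=0, d=(M1−M0)/(6·1)=-21/197, b=Δ0−h0·(2M0+M1)/6=-373/197
seg 1: a=2, c=M1/2=-63/197, d=(M2−M1)/(6·3)=77/591, b=Δ1−h1·(2M1+M2)/6=-436/197
seg 2: a=-4, c=M2/2=168/197, d=(M3−M2)/(6·2)=-233/1576, b=Δ2−h2·(2M2+M3)/6=-121/197
seg 3: a=-3, c=M3/2=-27/788, d=(M4−M3)/(6·1)=9/788, b=Δ3−h3·(2M3+M4)/6=403/394
t_q=1/4 → seg 0, τ=1/4; S=4+-373/197·τ+0·τ²+-21/197·τ³=44443/12608

  seg 0: a=4 b=-373/197 c=0 d=-21/197
  seg 1: a=2 b=-436/197 c=-63/197 d=77/591
  seg 2: a=-4 b=-121/197 c=168/197 d=-233/1576
  seg 3: a=-3 b=403/394 c=-27/788 d=9/788
S(1/4) = 44443/12608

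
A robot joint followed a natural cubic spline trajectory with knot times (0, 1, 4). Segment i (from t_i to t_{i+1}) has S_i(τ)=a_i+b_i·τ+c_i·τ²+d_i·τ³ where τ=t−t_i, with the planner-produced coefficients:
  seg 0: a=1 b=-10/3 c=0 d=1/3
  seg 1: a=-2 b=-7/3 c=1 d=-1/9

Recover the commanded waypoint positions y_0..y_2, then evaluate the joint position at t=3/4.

y_0 = S_0(0) = a_0 = 1
y_1 = S_1(0) = a_1 = -2
y_2 = S_1(3) = -3
t_q=3/4 is in segment 0 (τ=3/4); S_0(τ)=-87/64

y_0=1 y_1=-2 y_2=-3
S(3/4) = -87/64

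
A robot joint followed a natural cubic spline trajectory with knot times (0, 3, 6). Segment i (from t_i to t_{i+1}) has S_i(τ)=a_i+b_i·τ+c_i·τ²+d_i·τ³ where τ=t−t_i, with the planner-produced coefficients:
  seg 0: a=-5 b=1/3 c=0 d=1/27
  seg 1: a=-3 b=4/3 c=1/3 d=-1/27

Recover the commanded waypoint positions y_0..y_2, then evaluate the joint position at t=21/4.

y_0 = S_0(0) = a_0 = -5
y_1 = S_1(0) = a_1 = -3
y_2 = S_1(3) = 3
t_q=21/4 is in segment 1 (τ=9/4); S_1(τ)=81/64

y_0=-5 y_1=-3 y_2=3
S(21/4) = 81/64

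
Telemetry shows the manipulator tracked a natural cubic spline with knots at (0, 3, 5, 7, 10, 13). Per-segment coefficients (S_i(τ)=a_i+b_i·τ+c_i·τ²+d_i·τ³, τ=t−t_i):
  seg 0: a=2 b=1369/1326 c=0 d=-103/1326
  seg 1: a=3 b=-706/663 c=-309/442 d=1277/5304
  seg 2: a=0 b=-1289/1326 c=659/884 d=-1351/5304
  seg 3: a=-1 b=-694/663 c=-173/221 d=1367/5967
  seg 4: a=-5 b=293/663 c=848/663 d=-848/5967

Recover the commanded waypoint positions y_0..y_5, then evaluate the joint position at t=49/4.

y_0=2 y_1=3 y_2=0 y_3=-1 y_4=-5 y_5=4
S(49/4) = 188/221

y_0 = S_0(0) = a_0 = 2
y_1 = S_1(0) = a_1 = 3
y_2 = S_2(0) = a_2 = 0
y_3 = S_3(0) = a_3 = -1
y_4 = S_4(0) = a_4 = -5
y_5 = S_4(3) = 4
t_q=49/4 is in segment 4 (τ=9/4); S_4(τ)=188/221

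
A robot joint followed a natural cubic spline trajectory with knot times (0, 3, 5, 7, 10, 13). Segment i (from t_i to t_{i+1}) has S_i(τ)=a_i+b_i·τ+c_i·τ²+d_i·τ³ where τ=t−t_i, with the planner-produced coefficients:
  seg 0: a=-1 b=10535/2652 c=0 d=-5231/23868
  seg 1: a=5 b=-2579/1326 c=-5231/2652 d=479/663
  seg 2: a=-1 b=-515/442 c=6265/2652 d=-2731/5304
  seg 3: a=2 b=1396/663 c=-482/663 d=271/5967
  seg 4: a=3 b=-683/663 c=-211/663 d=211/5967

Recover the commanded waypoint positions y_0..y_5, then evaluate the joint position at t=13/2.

y_0=-1 y_1=5 y_2=-1 y_3=2 y_4=3 y_5=-2
S(13/2) = 11737/14144

y_0 = S_0(0) = a_0 = -1
y_1 = S_1(0) = a_1 = 5
y_2 = S_2(0) = a_2 = -1
y_3 = S_3(0) = a_3 = 2
y_4 = S_4(0) = a_4 = 3
y_5 = S_4(3) = -2
t_q=13/2 is in segment 2 (τ=3/2); S_2(τ)=11737/14144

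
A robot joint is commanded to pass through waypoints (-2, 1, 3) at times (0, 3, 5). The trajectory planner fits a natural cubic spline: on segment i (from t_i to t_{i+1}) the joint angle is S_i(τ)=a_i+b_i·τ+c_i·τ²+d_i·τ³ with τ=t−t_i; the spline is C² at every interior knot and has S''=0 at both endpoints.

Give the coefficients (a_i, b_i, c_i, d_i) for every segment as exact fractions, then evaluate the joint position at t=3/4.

  seg 0: a=-2 b=1 c=0 d=0
  seg 1: a=1 b=1 c=0 d=0
S(3/4) = -5/4

Δ: Δ0=1, Δ1=1
row 1: diag=10, rhs=0; c'=1/5, d'=0
back: M1=0
M: M0=0, M1=0, M2=0
seg 0: a=-2, c=M0/2=0, d=(M1−M0)/(6·3)=0, b=Δ0−h0·(2M0+M1)/6=1
seg 1: a=1, c=M1/2=0, d=(M2−M1)/(6·2)=0, b=Δ1−h1·(2M1+M2)/6=1
t_q=3/4 → seg 0, τ=3/4; S=-2+1·τ+0·τ²+0·τ³=-5/4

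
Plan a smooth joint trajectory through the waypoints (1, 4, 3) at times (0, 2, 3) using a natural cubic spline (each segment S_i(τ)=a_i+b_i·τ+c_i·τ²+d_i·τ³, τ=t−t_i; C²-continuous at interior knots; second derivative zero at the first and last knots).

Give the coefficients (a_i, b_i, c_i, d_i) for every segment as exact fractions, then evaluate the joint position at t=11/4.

Δ: Δ0=3/2, Δ1=-1
row 1: diag=6, rhs=-15; c'=1/6, d'=-5/2
back: M1=-5/2
M: M0=0, M1=-5/2, M2=0
seg 0: a=1, c=M0/2=0, d=(M1−M0)/(6·2)=-5/24, b=Δ0−h0·(2M0+M1)/6=7/3
seg 1: a=4, c=M1/2=-5/4, d=(M2−M1)/(6·1)=5/12, b=Δ1−h1·(2M1+M2)/6=-1/6
t_q=11/4 → seg 1, τ=3/4; S=4+-1/6·τ+-5/4·τ²+5/12·τ³=857/256

  seg 0: a=1 b=7/3 c=0 d=-5/24
  seg 1: a=4 b=-1/6 c=-5/4 d=5/12
S(11/4) = 857/256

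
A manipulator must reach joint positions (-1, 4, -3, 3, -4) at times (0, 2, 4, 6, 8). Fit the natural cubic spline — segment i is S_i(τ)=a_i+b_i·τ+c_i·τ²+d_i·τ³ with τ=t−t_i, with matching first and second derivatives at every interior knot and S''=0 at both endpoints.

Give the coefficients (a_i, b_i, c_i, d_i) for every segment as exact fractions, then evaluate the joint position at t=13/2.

Δ: Δ0=5/2, Δ1=-7/2, Δ2=3, Δ3=-7/2
row 1: diag=8, rhs=-36; c'=1/4, d'=-9/2
row 2: denom=8−2·1/4=15/2; d'=(39−2·-9/2)/(15/2)=32/5
row 3: denom=8−2·4/15=112/15; d'=(-39−2·32/5)/(112/15)=-111/16
back: M3=-111/16
back: M2=32/5−4/15·-111/16=33/4
back: M1=-9/2−1/4·33/4=-105/16
M: M0=0, M1=-105/16, M2=33/4, M3=-111/16, M4=0
seg 0: a=-1, c=M0/2=0, d=(M1−M0)/(6·2)=-35/64, b=Δ0−h0·(2M0+M1)/6=75/16
seg 1: a=4, c=M1/2=-105/32, d=(M2−M1)/(6·2)=79/64, b=Δ1−h1·(2M1+M2)/6=-15/8
seg 2: a=-3, c=M2/2=33/8, d=(M3−M2)/(6·2)=-81/64, b=Δ2−h2·(2M2+M3)/6=-3/16
seg 3: a=3, c=M3/2=-111/32, d=(M4−M3)/(6·2)=37/64, b=Δ3−h3·(2M3+M4)/6=9/8
t_q=13/2 → seg 3, τ=1/2; S=3+9/8·τ+-111/32·τ²+37/64·τ³=1417/512

  seg 0: a=-1 b=75/16 c=0 d=-35/64
  seg 1: a=4 b=-15/8 c=-105/32 d=79/64
  seg 2: a=-3 b=-3/16 c=33/8 d=-81/64
  seg 3: a=3 b=9/8 c=-111/32 d=37/64
S(13/2) = 1417/512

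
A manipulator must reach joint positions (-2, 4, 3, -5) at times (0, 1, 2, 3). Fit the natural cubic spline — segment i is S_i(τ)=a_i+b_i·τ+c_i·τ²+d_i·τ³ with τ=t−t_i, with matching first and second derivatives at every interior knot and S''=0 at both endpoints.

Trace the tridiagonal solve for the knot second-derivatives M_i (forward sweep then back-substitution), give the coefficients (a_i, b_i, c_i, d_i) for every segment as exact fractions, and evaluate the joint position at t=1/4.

  seg 0: a=-2 b=37/5 c=0 d=-7/5
  seg 1: a=4 b=16/5 c=-21/5 d=0
  seg 2: a=3 b=-26/5 c=-21/5 d=7/5
S(1/4) = -11/64

Δ: Δ0=6, Δ1=-1, Δ2=-8
row 1: diag=4, rhs=-42; c'=1/4, d'=-21/2
row 2: denom=4−1·1/4=15/4; d'=(-42−1·-21/2)/(15/4)=-42/5
back: M2=-42/5
back: M1=-21/2−1/4·-42/5=-42/5
M: M0=0, M1=-42/5, M2=-42/5, M3=0
seg 0: a=-2, c=M0/2=0, d=(M1−M0)/(6·1)=-7/5, b=Δ0−h0·(2M0+M1)/6=37/5
seg 1: a=4, c=M1/2=-21/5, d=(M2−M1)/(6·1)=0, b=Δ1−h1·(2M1+M2)/6=16/5
seg 2: a=3, c=M2/2=-21/5, d=(M3−M2)/(6·1)=7/5, b=Δ2−h2·(2M2+M3)/6=-26/5
t_q=1/4 → seg 0, τ=1/4; S=-2+37/5·τ+0·τ²+-7/5·τ³=-11/64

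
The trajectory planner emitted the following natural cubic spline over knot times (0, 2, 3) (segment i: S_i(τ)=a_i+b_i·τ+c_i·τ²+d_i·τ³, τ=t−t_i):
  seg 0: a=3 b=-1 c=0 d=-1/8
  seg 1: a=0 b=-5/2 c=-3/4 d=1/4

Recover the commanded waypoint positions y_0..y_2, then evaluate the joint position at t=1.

y_0 = S_0(0) = a_0 = 3
y_1 = S_1(0) = a_1 = 0
y_2 = S_1(1) = -3
t_q=1 is in segment 0 (τ=1); S_0(τ)=15/8

y_0=3 y_1=0 y_2=-3
S(1) = 15/8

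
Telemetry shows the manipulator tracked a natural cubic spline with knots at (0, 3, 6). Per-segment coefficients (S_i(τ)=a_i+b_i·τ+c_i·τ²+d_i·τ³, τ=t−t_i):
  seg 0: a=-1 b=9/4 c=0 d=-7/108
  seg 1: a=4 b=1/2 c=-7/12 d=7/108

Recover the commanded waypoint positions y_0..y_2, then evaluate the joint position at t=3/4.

y_0 = S_0(0) = a_0 = -1
y_1 = S_1(0) = a_1 = 4
y_2 = S_1(3) = 2
t_q=3/4 is in segment 0 (τ=3/4); S_0(τ)=169/256

y_0=-1 y_1=4 y_2=2
S(3/4) = 169/256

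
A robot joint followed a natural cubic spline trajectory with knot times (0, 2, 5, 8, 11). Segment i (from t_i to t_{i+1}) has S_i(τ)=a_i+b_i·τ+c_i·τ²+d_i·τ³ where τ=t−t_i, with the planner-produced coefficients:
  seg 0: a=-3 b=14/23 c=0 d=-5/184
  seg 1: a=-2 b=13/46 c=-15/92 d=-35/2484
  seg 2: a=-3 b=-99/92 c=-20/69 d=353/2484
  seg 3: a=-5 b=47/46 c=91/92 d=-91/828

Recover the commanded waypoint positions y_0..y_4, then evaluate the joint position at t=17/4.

y_0 = S_0(0) = a_0 = -3
y_1 = S_1(0) = a_1 = -2
y_2 = S_2(0) = a_2 = -3
y_3 = S_3(0) = a_3 = -5
y_4 = S_3(3) = 4
t_q=17/4 is in segment 1 (τ=9/4); S_1(τ)=-13837/5888

y_0=-3 y_1=-2 y_2=-3 y_3=-5 y_4=4
S(17/4) = -13837/5888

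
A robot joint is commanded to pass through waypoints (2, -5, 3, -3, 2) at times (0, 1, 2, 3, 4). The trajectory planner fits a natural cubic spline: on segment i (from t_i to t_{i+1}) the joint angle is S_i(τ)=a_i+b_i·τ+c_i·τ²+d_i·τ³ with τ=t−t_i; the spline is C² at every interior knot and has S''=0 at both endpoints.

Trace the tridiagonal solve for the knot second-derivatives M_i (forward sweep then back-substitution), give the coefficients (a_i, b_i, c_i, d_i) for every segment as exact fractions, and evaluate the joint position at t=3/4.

Δ: Δ0=-7, Δ1=8, Δ2=-6, Δ3=5
row 1: diag=4, rhs=90; c'=1/4, d'=45/2
row 2: denom=4−1·1/4=15/4; d'=(-84−1·45/2)/(15/4)=-142/5
row 3: denom=4−1·4/15=56/15; d'=(66−1·-142/5)/(56/15)=177/7
back: M3=177/7
back: M2=-142/5−4/15·177/7=-246/7
back: M1=45/2−1/4·-246/7=219/7
M: M0=0, M1=219/7, M2=-246/7, M3=177/7, M4=0
seg 0: a=2, c=M0/2=0, d=(M1−M0)/(6·1)=73/14, b=Δ0−h0·(2M0+M1)/6=-171/14
seg 1: a=-5, c=M1/2=219/14, d=(M2−M1)/(6·1)=-155/14, b=Δ1−h1·(2M1+M2)/6=24/7
seg 2: a=3, c=M2/2=-123/7, d=(M3−M2)/(6·1)=141/14, b=Δ2−h2·(2M2+M3)/6=3/2
seg 3: a=-3, c=M3/2=177/14, d=(M4−M3)/(6·1)=-59/14, b=Δ3−h3·(2M3+M4)/6=-24/7
t_q=3/4 → seg 0, τ=3/4; S=2+-171/14·τ+0·τ²+73/14·τ³=-635/128

  seg 0: a=2 b=-171/14 c=0 d=73/14
  seg 1: a=-5 b=24/7 c=219/14 d=-155/14
  seg 2: a=3 b=3/2 c=-123/7 d=141/14
  seg 3: a=-3 b=-24/7 c=177/14 d=-59/14
S(3/4) = -635/128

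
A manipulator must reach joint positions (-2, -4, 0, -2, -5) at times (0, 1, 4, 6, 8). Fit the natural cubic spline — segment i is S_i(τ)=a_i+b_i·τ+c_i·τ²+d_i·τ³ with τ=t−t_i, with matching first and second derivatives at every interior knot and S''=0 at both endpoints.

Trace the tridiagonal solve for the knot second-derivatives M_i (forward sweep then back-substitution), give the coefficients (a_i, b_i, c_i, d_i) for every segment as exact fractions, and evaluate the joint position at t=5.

Δ: Δ0=-2, Δ1=4/3, Δ2=-1, Δ3=-3/2
row 1: diag=8, rhs=20; c'=3/8, d'=5/2
row 2: denom=10−3·3/8=71/8; d'=(-14−3·5/2)/(71/8)=-172/71
row 3: denom=8−2·16/71=536/71; d'=(-3−2·-172/71)/(536/71)=131/536
back: M3=131/536
back: M2=-172/71−16/71·131/536=-166/67
back: M1=5/2−3/8·-166/67=919/268
M: M0=0, M1=919/268, M2=-166/67, M3=131/536, M4=0
seg 0: a=-2, c=M0/2=0, d=(M1−M0)/(6·1)=919/1608, b=Δ0−h0·(2M0+M1)/6=-4135/1608
seg 1: a=-4, c=M1/2=919/536, d=(M2−M1)/(6·3)=-1583/4824, b=Δ1−h1·(2M1+M2)/6=-689/804
seg 2: a=0, c=M2/2=-83/67, d=(M3−M2)/(6·2)=1459/6432, b=Δ2−h2·(2M2+M3)/6=917/1608
seg 3: a=-2, c=M3/2=131/1072, d=(M4−M3)/(6·2)=-131/6432, b=Δ3−h3·(2M3+M4)/6=-1337/804
t_q=5 → seg 2, τ=1; S=0+917/1608·τ+-83/67·τ²+1459/6432·τ³=-947/2144

  seg 0: a=-2 b=-4135/1608 c=0 d=919/1608
  seg 1: a=-4 b=-689/804 c=919/536 d=-1583/4824
  seg 2: a=0 b=917/1608 c=-83/67 d=1459/6432
  seg 3: a=-2 b=-1337/804 c=131/1072 d=-131/6432
S(5) = -947/2144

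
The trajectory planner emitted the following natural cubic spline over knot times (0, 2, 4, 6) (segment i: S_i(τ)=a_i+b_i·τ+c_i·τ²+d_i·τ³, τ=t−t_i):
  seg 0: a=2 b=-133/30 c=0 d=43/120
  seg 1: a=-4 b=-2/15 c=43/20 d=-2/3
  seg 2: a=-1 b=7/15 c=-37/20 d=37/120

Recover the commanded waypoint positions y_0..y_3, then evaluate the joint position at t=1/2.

y_0=2 y_1=-4 y_2=-1 y_3=-5
S(1/2) = -11/64

y_0 = S_0(0) = a_0 = 2
y_1 = S_1(0) = a_1 = -4
y_2 = S_2(0) = a_2 = -1
y_3 = S_2(2) = -5
t_q=1/2 is in segment 0 (τ=1/2); S_0(τ)=-11/64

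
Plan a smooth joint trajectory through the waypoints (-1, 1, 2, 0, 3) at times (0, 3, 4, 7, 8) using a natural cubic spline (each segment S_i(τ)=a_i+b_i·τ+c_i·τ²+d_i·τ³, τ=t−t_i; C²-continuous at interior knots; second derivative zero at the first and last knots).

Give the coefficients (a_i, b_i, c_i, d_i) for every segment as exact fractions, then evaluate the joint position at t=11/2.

  seg 0: a=-1 b=10/27 c=0 d=8/243
  seg 1: a=1 b=34/27 c=8/27 d=-5/9
  seg 2: a=2 b=5/27 c=-37/27 d=88/243
  seg 3: a=0 b=47/27 c=17/9 d=-17/27
S(11/2) = 5/12

Δ: Δ0=2/3, Δ1=1, Δ2=-2/3, Δ3=3
row 1: diag=8, rhs=2; c'=1/8, d'=1/4
row 2: denom=8−1·1/8=63/8; d'=(-10−1·1/4)/(63/8)=-82/63
row 3: denom=8−3·8/21=48/7; d'=(22−3·-82/63)/(48/7)=34/9
back: M3=34/9
back: M2=-82/63−8/21·34/9=-74/27
back: M1=1/4−1/8·-74/27=16/27
M: M0=0, M1=16/27, M2=-74/27, M3=34/9, M4=0
seg 0: a=-1, c=M0/2=0, d=(M1−M0)/(6·3)=8/243, b=Δ0−h0·(2M0+M1)/6=10/27
seg 1: a=1, c=M1/2=8/27, d=(M2−M1)/(6·1)=-5/9, b=Δ1−h1·(2M1+M2)/6=34/27
seg 2: a=2, c=M2/2=-37/27, d=(M3−M2)/(6·3)=88/243, b=Δ2−h2·(2M2+M3)/6=5/27
seg 3: a=0, c=M3/2=17/9, d=(M4−M3)/(6·1)=-17/27, b=Δ3−h3·(2M3+M4)/6=47/27
t_q=11/2 → seg 2, τ=3/2; S=2+5/27·τ+-37/27·τ²+88/243·τ³=5/12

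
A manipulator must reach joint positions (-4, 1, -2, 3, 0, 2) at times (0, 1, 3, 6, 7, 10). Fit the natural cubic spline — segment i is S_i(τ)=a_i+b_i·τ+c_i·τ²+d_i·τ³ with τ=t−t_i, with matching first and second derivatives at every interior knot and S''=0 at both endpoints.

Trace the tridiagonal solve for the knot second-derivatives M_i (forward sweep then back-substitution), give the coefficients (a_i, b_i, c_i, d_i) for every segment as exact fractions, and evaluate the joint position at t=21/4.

  seg 0: a=-4 b=823/129 c=0 d=-178/129
  seg 1: a=1 b=289/129 c=-178/43 d=1171/1032
  seg 2: a=-2 b=-181/258 c=459/172 d=-2909/4644
  seg 3: a=3 b=-827/516 c=-383/129 d=811/516
  seg 4: a=0 b=-243/86 c=901/516 d=-901/4644
S(21/4) = 30781/11008

Δ: Δ0=5, Δ1=-3/2, Δ2=5/3, Δ3=-3, Δ4=2/3
row 1: diag=6, rhs=-39; c'=1/3, d'=-13/2
row 2: denom=10−2·1/3=28/3; d'=(19−2·-13/2)/(28/3)=24/7
row 3: denom=8−3·9/28=197/28; d'=(-28−3·24/7)/(197/28)=-1072/197
row 4: denom=8−1·28/197=1548/197; d'=(22−1·-1072/197)/(1548/197)=901/258
back: M4=901/258
back: M3=-1072/197−28/197·901/258=-766/129
back: M2=24/7−9/28·-766/129=459/86
back: M1=-13/2−1/3·459/86=-356/43
M: M0=0, M1=-356/43, M2=459/86, M3=-766/129, M4=901/258, M5=0
seg 0: a=-4, c=M0/2=0, d=(M1−M0)/(6·1)=-178/129, b=Δ0−h0·(2M0+M1)/6=823/129
seg 1: a=1, c=M1/2=-178/43, d=(M2−M1)/(6·2)=1171/1032, b=Δ1−h1·(2M1+M2)/6=289/129
seg 2: a=-2, c=M2/2=459/172, d=(M3−M2)/(6·3)=-2909/4644, b=Δ2−h2·(2M2+M3)/6=-181/258
seg 3: a=3, c=M3/2=-383/129, d=(M4−M3)/(6·1)=811/516, b=Δ3−h3·(2M3+M4)/6=-827/516
seg 4: a=0, c=M4/2=901/516, d=(M5−M4)/(6·3)=-901/4644, b=Δ4−h4·(2M4+M5)/6=-243/86
t_q=21/4 → seg 2, τ=9/4; S=-2+-181/258·τ+459/172·τ²+-2909/4644·τ³=30781/11008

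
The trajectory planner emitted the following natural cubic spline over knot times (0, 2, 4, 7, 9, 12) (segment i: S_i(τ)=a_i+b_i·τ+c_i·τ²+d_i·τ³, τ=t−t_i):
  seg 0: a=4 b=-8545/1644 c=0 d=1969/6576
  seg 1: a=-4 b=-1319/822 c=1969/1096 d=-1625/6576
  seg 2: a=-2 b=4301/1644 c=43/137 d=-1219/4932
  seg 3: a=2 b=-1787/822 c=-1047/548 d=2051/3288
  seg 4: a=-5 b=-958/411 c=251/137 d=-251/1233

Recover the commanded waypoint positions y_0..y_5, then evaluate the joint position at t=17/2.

y_0=4 y_1=-4 y_2=-2 y_3=2 y_4=-5 y_5=-1
S(17/2) = -30289/8768

y_0 = S_0(0) = a_0 = 4
y_1 = S_1(0) = a_1 = -4
y_2 = S_2(0) = a_2 = -2
y_3 = S_3(0) = a_3 = 2
y_4 = S_4(0) = a_4 = -5
y_5 = S_4(3) = -1
t_q=17/2 is in segment 3 (τ=3/2); S_3(τ)=-30289/8768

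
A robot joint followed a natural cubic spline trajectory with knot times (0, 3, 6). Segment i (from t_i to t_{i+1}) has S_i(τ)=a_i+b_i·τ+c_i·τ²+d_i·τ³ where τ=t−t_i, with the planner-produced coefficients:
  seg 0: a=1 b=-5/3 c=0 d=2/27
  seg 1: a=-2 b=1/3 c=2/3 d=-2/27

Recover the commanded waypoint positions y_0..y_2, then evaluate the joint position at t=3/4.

y_0=1 y_1=-2 y_2=3
S(3/4) = -7/32

y_0 = S_0(0) = a_0 = 1
y_1 = S_1(0) = a_1 = -2
y_2 = S_1(3) = 3
t_q=3/4 is in segment 0 (τ=3/4); S_0(τ)=-7/32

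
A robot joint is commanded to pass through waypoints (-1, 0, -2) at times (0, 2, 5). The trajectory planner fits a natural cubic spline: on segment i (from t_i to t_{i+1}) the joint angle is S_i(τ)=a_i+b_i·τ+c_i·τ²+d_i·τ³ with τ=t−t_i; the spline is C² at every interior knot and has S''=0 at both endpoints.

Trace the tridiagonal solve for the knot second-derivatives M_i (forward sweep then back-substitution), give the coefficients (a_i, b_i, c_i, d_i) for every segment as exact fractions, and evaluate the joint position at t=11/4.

Δ: Δ0=1/2, Δ1=-2/3
row 1: diag=10, rhs=-7; c'=3/10, d'=-7/10
back: M1=-7/10
M: M0=0, M1=-7/10, M2=0
seg 0: a=-1, c=M0/2=0, d=(M1−M0)/(6·2)=-7/120, b=Δ0−h0·(2M0+M1)/6=11/15
seg 1: a=0, c=M1/2=-7/20, d=(M2−M1)/(6·3)=7/180, b=Δ1−h1·(2M1+M2)/6=1/30
t_q=11/4 → seg 1, τ=3/4; S=0+1/30·τ+-7/20·τ²+7/180·τ³=-199/1280

  seg 0: a=-1 b=11/15 c=0 d=-7/120
  seg 1: a=0 b=1/30 c=-7/20 d=7/180
S(11/4) = -199/1280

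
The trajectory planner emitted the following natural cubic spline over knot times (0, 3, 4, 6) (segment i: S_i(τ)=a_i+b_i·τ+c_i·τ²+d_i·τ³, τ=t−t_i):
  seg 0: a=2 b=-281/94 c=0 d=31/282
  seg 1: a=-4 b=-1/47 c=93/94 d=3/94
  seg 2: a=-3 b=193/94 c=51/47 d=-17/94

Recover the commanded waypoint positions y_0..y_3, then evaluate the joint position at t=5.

y_0 = S_0(0) = a_0 = 2
y_1 = S_1(0) = a_1 = -4
y_2 = S_2(0) = a_2 = -3
y_3 = S_2(2) = 4
t_q=5 is in segment 2 (τ=1); S_2(τ)=-2/47

y_0=2 y_1=-4 y_2=-3 y_3=4
S(5) = -2/47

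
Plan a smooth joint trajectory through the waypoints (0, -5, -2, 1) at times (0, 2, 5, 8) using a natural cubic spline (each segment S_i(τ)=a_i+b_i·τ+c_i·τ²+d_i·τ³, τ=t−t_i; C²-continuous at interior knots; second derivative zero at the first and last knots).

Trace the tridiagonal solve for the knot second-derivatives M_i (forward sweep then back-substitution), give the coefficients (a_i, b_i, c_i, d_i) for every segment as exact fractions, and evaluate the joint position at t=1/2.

Δ: Δ0=-5/2, Δ1=1, Δ2=1
row 1: diag=10, rhs=21; c'=3/10, d'=21/10
row 2: denom=12−3·3/10=111/10; d'=(0−3·21/10)/(111/10)=-21/37
back: M2=-21/37
back: M1=21/10−3/10·-21/37=84/37
M: M0=0, M1=84/37, M2=-21/37, M3=0
seg 0: a=0, c=M0/2=0, d=(M1−M0)/(6·2)=7/37, b=Δ0−h0·(2M0+M1)/6=-241/74
seg 1: a=-5, c=M1/2=42/37, d=(M2−M1)/(6·3)=-35/222, b=Δ1−h1·(2M1+M2)/6=-73/74
seg 2: a=-2, c=M2/2=-21/74, d=(M3−M2)/(6·3)=7/222, b=Δ2−h2·(2M2+M3)/6=58/37
t_q=1/2 → seg 0, τ=1/2; S=0+-241/74·τ+0·τ²+7/37·τ³=-475/296

  seg 0: a=0 b=-241/74 c=0 d=7/37
  seg 1: a=-5 b=-73/74 c=42/37 d=-35/222
  seg 2: a=-2 b=58/37 c=-21/74 d=7/222
S(1/2) = -475/296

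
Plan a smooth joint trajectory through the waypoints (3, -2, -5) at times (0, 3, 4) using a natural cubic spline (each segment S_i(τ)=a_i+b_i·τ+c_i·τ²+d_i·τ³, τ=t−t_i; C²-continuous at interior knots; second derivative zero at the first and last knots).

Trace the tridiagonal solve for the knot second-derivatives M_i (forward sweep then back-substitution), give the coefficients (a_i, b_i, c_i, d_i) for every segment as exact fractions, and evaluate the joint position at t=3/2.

  seg 0: a=3 b=-7/6 c=0 d=-1/18
  seg 1: a=-2 b=-8/3 c=-1/2 d=1/6
S(3/2) = 17/16

Δ: Δ0=-5/3, Δ1=-3
row 1: diag=8, rhs=-8; c'=1/8, d'=-1
back: M1=-1
M: M0=0, M1=-1, M2=0
seg 0: a=3, c=M0/2=0, d=(M1−M0)/(6·3)=-1/18, b=Δ0−h0·(2M0+M1)/6=-7/6
seg 1: a=-2, c=M1/2=-1/2, d=(M2−M1)/(6·1)=1/6, b=Δ1−h1·(2M1+M2)/6=-8/3
t_q=3/2 → seg 0, τ=3/2; S=3+-7/6·τ+0·τ²+-1/18·τ³=17/16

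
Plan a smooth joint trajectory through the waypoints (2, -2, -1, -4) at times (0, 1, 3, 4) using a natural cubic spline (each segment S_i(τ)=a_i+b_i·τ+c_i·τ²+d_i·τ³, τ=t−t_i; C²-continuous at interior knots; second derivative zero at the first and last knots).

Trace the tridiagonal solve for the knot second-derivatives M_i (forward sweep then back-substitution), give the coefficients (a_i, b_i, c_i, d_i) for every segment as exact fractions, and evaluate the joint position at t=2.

Δ: Δ0=-4, Δ1=1/2, Δ2=-3
row 1: diag=6, rhs=27; c'=1/3, d'=9/2
row 2: denom=6−2·1/3=16/3; d'=(-21−2·9/2)/(16/3)=-45/8
back: M2=-45/8
back: M1=9/2−1/3·-45/8=51/8
M: M0=0, M1=51/8, M2=-45/8, M3=0
seg 0: a=2, c=M0/2=0, d=(M1−M0)/(6·1)=17/16, b=Δ0−h0·(2M0+M1)/6=-81/16
seg 1: a=-2, c=M1/2=51/16, d=(M2−M1)/(6·2)=-1, b=Δ1−h1·(2M1+M2)/6=-15/8
seg 2: a=-1, c=M2/2=-45/16, d=(M3−M2)/(6·1)=15/16, b=Δ2−h2·(2M2+M3)/6=-9/8
t_q=2 → seg 1, τ=1; S=-2+-15/8·τ+51/16·τ²+-1·τ³=-27/16

  seg 0: a=2 b=-81/16 c=0 d=17/16
  seg 1: a=-2 b=-15/8 c=51/16 d=-1
  seg 2: a=-1 b=-9/8 c=-45/16 d=15/16
S(2) = -27/16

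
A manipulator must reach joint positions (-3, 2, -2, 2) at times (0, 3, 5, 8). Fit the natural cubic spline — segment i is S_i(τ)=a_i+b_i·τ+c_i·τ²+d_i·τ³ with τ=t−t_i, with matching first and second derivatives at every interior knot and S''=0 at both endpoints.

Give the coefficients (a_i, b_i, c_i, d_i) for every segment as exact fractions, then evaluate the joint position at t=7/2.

Δ: Δ0=5/3, Δ1=-2, Δ2=4/3
row 1: diag=10, rhs=-22; c'=1/5, d'=-11/5
row 2: denom=10−2·1/5=48/5; d'=(20−2·-11/5)/(48/5)=61/24
back: M2=61/24
back: M1=-11/5−1/5·61/24=-65/24
M: M0=0, M1=-65/24, M2=61/24, M3=0
seg 0: a=-3, c=M0/2=0, d=(M1−M0)/(6·3)=-65/432, b=Δ0−h0·(2M0+M1)/6=145/48
seg 1: a=2, c=M1/2=-65/48, d=(M2−M1)/(6·2)=7/16, b=Δ1−h1·(2M1+M2)/6=-25/24
seg 2: a=-2, c=M2/2=61/48, d=(M3−M2)/(6·3)=-61/432, b=Δ2−h2·(2M2+M3)/6=-29/24
t_q=7/2 → seg 1, τ=1/2; S=2+-25/24·τ+-65/48·τ²+7/16·τ³=153/128

  seg 0: a=-3 b=145/48 c=0 d=-65/432
  seg 1: a=2 b=-25/24 c=-65/48 d=7/16
  seg 2: a=-2 b=-29/24 c=61/48 d=-61/432
S(7/2) = 153/128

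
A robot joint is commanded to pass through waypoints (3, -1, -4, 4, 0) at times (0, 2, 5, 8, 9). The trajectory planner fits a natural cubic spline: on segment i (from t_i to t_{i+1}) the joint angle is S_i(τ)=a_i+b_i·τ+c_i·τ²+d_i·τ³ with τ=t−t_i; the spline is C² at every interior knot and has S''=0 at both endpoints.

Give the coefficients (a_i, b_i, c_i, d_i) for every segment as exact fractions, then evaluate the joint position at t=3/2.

Δ: Δ0=-2, Δ1=-1, Δ2=8/3, Δ3=-4
row 1: diag=10, rhs=6; c'=3/10, d'=3/5
row 2: denom=12−3·3/10=111/10; d'=(22−3·3/5)/(111/10)=202/111
row 3: denom=8−3·10/37=266/37; d'=(-40−3·202/111)/(266/37)=-841/133
back: M3=-841/133
back: M2=202/111−10/37·-841/133=1408/399
back: M1=3/5−3/10·1408/399=-61/133
M: M0=0, M1=-61/133, M2=1408/399, M3=-841/133, M4=0
seg 0: a=3, c=M0/2=0, d=(M1−M0)/(6·2)=-61/1596, b=Δ0−h0·(2M0+M1)/6=-737/399
seg 1: a=-1, c=M1/2=-61/266, d=(M2−M1)/(6·3)=1591/7182, b=Δ1−h1·(2M1+M2)/6=-920/399
seg 2: a=-4, c=M2/2=704/399, d=(M3−M2)/(6·3)=-3931/7182, b=Δ2−h2·(2M2+M3)/6=1835/798
seg 3: a=4, c=M3/2=-841/266, d=(M4−M3)/(6·1)=841/798, b=Δ3−h3·(2M3+M4)/6=-755/399
t_q=3/2 → seg 0, τ=3/2; S=3+-737/399·τ+0·τ²+-61/1596·τ³=61/608

  seg 0: a=3 b=-737/399 c=0 d=-61/1596
  seg 1: a=-1 b=-920/399 c=-61/266 d=1591/7182
  seg 2: a=-4 b=1835/798 c=704/399 d=-3931/7182
  seg 3: a=4 b=-755/399 c=-841/266 d=841/798
S(3/2) = 61/608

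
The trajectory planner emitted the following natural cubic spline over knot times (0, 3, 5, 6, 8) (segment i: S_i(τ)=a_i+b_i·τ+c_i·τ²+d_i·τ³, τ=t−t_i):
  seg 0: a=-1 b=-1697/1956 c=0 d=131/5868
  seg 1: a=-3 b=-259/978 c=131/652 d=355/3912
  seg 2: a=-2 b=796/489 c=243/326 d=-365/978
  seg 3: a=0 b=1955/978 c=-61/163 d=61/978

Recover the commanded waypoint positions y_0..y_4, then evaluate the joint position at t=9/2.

y_0 = S_0(0) = a_0 = -1
y_1 = S_1(0) = a_1 = -3
y_2 = S_2(0) = a_2 = -2
y_3 = S_3(0) = a_3 = 0
y_4 = S_3(2) = 3
t_q=9/2 is in segment 1 (τ=3/2); S_1(τ)=-27529/10432

y_0=-1 y_1=-3 y_2=-2 y_3=0 y_4=3
S(9/2) = -27529/10432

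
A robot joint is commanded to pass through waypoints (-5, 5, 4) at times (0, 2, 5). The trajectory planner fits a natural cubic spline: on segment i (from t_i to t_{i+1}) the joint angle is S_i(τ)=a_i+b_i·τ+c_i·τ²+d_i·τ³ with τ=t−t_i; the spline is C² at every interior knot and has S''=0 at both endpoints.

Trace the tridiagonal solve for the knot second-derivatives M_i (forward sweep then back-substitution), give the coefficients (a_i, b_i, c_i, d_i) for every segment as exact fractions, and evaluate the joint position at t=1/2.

Δ: Δ0=5, Δ1=-1/3
row 1: diag=10, rhs=-32; c'=3/10, d'=-16/5
back: M1=-16/5
M: M0=0, M1=-16/5, M2=0
seg 0: a=-5, c=M0/2=0, d=(M1−M0)/(6·2)=-4/15, b=Δ0−h0·(2M0+M1)/6=91/15
seg 1: a=5, c=M1/2=-8/5, d=(M2−M1)/(6·3)=8/45, b=Δ1−h1·(2M1+M2)/6=43/15
t_q=1/2 → seg 0, τ=1/2; S=-5+91/15·τ+0·τ²+-4/15·τ³=-2

  seg 0: a=-5 b=91/15 c=0 d=-4/15
  seg 1: a=5 b=43/15 c=-8/5 d=8/45
S(1/2) = -2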